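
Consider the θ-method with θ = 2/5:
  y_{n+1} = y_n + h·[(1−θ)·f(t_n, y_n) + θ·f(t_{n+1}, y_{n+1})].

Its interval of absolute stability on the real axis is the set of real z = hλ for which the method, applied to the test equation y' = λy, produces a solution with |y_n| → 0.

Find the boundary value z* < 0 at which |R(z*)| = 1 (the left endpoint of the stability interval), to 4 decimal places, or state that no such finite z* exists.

Test eqn y'=λy, z=hλ:
  y_{n+1} = y_n + z·[3/5·y_n + 2/5·y_{n+1}] ⇒ (1 − 2/5z)y_{n+1} = (1 + 3/5z)y_n
  so R(z) = (1 + 3/5z)/(1 − 2/5z).

Need |R(x)|<1, x<0.
x=-0.76: |R|=0.4172
R=−1: 1+3/5x = −1+2/5x ⇒ -1/5x=2 ⇒ x=2/(-1/5)=-10.0000
Confirm numerically:
  x=-7.773: |R|=0.89161 <1
  x=-7.077: |R|=0.84739 <1
  x=-4.335: |R|=0.58559 <1
  x=-10.500: |R|=1.01923 >1
  x=-10.314: |R|=1.01225 >1
  x=-10.138: |R|=1.00546 >1
So |R|<1 on (-10.0000, 0).

z* = -10.0000.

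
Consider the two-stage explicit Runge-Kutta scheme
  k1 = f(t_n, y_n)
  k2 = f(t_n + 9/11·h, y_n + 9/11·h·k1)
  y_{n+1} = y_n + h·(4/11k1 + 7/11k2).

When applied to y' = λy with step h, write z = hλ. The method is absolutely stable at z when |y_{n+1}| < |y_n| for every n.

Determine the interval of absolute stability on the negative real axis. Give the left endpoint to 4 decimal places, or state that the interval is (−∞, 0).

Test eqn y'=λy, z=hλ:
  k1=λy_n ⇒ h·k1=z·y_n;  k2=λ(1+9/11z)y_n ⇒ h·k2=z(1+9/11z)y_n
  y_{n+1}/y_n = 1 + 4/11z + 7/11z(1+9/11z) = 1 + z + 63/121z²
  Hence R(z) = 1 + z + 63/121z².

Need |R(x)|<1, x<0.
x=-0.61: |R|=0.5837
R=1: x+63/121x²=0 ⇒ x=−121/63=-1.9206; min R=1−1/(4·63/121)=0.5198>−1
Confirm numerically:
  x=-1.666: |R|=0.77912 <1
  x=-1.407: |R|=0.62373 <1
  x=-1.159: |R|=0.54039 <1
  x=-0.832: |R|=0.52841 <1
  x=-2.297: |R|=1.45012 >1
  x=-2.086: |R|=1.17960 >1
  x=-2.062: |R|=1.15177 >1
Interval (-1.9206, 0).

(-1.9206, 0).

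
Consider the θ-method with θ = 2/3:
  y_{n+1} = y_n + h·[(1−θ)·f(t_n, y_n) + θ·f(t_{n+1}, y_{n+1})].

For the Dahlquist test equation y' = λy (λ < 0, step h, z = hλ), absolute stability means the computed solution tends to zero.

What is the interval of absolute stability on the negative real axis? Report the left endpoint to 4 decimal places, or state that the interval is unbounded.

interval (−∞, 0).

On y'=λy, z=hλ:
  y_{n+1} = y_n + z·[1/3·y_n + 2/3·y_{n+1}] ⇒ (1 − 2/3z)y_{n+1} = (1 + 1/3z)y_n
  Hence R(z) = (1 + 1/3z)/(1 − 2/3z).

Boundary: |R(x)|=1, x<0.
x=-1.74: |R|=0.1944
x=-2: |R|=0.1429
x=-10: |R|=0.3043
x=-100: |R|=0.4778
θ=2/3≥1/2 ⇒ |1+1/3x|<|1−2/3x| ∀x<0 ⇒ unbounded interval.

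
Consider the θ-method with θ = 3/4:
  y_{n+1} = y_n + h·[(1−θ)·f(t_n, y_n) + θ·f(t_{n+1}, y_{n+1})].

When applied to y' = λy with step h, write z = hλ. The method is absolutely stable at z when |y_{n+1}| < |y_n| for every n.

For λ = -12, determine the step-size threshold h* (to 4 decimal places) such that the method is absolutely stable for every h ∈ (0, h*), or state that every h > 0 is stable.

Test eqn y'=λy, z=hλ:
  y_{n+1} = y_n + z·[1/4·y_n + 3/4·y_{n+1}] ⇒ (1 − 3/4z)y_{n+1} = (1 + 1/4z)y_n
  so R(z) = (1 + 1/4z)/(1 − 3/4z).

Boundary: |R(x)|=1, x<0.
x=-1.08: |R|=0.4033
x=-2: |R|=0.2000
x=-10: |R|=0.1765
x=-100: |R|=0.3158
θ=3/4≥1/2 ⇒ |1+1/4x|<|1−3/4x| ∀x<0 ⇒ stable on all of ℝ⁻.

interval (−∞, 0). Any h>0 works for λ=-12.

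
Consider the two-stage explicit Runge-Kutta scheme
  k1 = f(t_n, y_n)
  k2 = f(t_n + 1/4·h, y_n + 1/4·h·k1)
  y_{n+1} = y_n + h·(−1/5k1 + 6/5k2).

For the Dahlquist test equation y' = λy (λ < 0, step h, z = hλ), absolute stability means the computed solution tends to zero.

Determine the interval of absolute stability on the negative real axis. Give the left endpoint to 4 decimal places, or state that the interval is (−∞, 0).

z∈(-3.3333,0).

Set f=λy, z=hλ:
  k1=λy_n ⇒ h·k1=z·y_n;  k2=λ(1+1/4z)y_n ⇒ h·k2=z(1+1/4z)y_n
  y_{n+1}/y_n = 1 − 1/5z + 6/5z(1+1/4z) = 1 + z + 3/10z²
  so R(z) = 1 + z + 3/10z².

Solve |R(x)|<1 on ℝ⁻.
x=-1.61: |R|=0.1676
R=1: x+3/10x²=0 ⇒ x=−10/3=-3.3333; min R=1−1/(4·3/10)=0.1667>−1
Confirm numerically:
  x=-2.938: |R|=0.65155 <1
  x=-2.865: |R|=0.59747 <1
  x=-1.403: |R|=0.18752 <1
  x=-3.464: |R|=1.13579 >1
  x=-3.459: |R|=1.13040 >1
Interval (-3.3333, 0).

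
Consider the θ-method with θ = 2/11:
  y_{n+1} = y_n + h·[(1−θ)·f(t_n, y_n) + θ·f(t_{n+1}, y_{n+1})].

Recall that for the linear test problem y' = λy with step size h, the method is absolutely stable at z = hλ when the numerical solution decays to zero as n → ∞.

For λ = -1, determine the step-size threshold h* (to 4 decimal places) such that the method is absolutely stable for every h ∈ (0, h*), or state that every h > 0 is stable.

(-3.1429,0); λ=-1 ⇒ h* = (22/7)/1 = 3.1429.

Test eqn y'=λy, z=hλ:
  y_{n+1} = y_n + z·[9/11·y_n + 2/11·y_{n+1}] ⇒ (1 − 2/11z)y_{n+1} = (1 + 9/11z)y_n
  R(z) = (1 + 9/11z)/(1 − 2/11z).

Solve |R(x)|<1 on ℝ⁻.
x=-0.44: |R|=0.5926
R=−1: 1+9/11x = −1+2/11x ⇒ -7/11x=2 ⇒ x=2/(-7/11)=-3.1429
Confirm numerically:
  x=-2.713: |R|=0.81681 <1
  x=-1.757: |R|=0.33161 <1
  x=-1.744: |R|=0.32413 <1
  x=-3.638: |R|=1.18965 >1
  x=-3.543: |R|=1.15487 >1
  x=-3.179: |R|=1.01458 >1
Interval (-3.1429, 0).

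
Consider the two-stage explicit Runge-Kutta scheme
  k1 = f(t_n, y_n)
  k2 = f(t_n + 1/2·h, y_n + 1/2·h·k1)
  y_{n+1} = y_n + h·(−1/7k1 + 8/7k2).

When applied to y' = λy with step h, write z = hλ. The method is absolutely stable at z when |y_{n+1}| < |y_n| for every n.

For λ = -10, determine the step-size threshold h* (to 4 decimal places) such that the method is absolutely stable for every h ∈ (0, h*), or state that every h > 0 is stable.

Test eqn y'=λy, z=hλ:
  k1=λy_n ⇒ h·k1=z·y_n;  k2=λ(1+1/2z)y_n ⇒ h·k2=z(1+1/2z)y_n
  y_{n+1}/y_n = 1 − 1/7z + 8/7z(1+1/2z) = 1 + z + 4/7z²
  R(z) = 1 + z + 4/7z².

Find x<0 with |R(x)|<1.
x=-0.48: |R|=0.6517
R=1: x+4/7x²=0 ⇒ x=−7/4=-1.7500; min R=1−1/(4·4/7)=0.5625>−1
Confirm numerically:
  x=-1.668: |R|=0.92184 <1
  x=-1.641: |R|=0.89779 <1
  x=-1.249: |R|=0.64243 <1
  x=-1.960: |R|=1.23520 >1
  x=-1.862: |R|=1.11917 >1
Interval (-1.7500, 0).

(-1.7500,0); λ=-10 ⇒ h* = (7/4)/10 = 0.1750.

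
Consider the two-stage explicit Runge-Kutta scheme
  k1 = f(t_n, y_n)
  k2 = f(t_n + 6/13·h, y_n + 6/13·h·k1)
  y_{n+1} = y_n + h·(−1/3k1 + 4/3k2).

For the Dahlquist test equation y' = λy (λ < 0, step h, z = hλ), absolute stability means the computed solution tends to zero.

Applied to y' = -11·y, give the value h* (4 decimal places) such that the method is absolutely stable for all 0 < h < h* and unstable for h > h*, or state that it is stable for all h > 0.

(-1.6250,0); λ=-11 ⇒ h* = (13/8)/11 = 0.1477.

Test eqn y'=λy, z=hλ:
  k1=λy_n ⇒ h·k1=z·y_n;  k2=λ(1+6/13z)y_n ⇒ h·k2=z(1+6/13z)y_n
  y_{n+1}/y_n = 1 − 1/3z + 4/3z(1+6/13z) = 1 + z + 8/13z²
  R(z) = 1 + z + 8/13z².

Boundary: |R(x)|=1, x<0.
x=-0.81: |R|=0.5938
R=1: x+8/13x²=0 ⇒ x=−13/8=-1.6250; min R=1−1/(4·8/13)=0.5938>−1
Confirm numerically:
  x=-1.317: |R|=0.75038 <1
  x=-1.035: |R|=0.62422 <1
  x=-0.804: |R|=0.59379 <1
  x=-0.783: |R|=0.59429 <1
  x=-2.005: |R|=1.46886 >1
  x=-1.812: |R|=1.20852 >1
Interval (-1.6250, 0).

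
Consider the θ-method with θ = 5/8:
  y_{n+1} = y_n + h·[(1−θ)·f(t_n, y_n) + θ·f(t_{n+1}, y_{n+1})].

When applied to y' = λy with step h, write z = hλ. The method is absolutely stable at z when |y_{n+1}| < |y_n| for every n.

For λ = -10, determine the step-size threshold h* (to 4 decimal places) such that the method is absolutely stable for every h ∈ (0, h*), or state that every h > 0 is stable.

Test eqn y'=λy, z=hλ:
  y_{n+1} = y_n + z·[3/8·y_n + 5/8·y_{n+1}] ⇒ (1 − 5/8z)y_{n+1} = (1 + 3/8z)y_n
  ⇒ R(z) = (1 + 3/8z)/(1 − 5/8z).

Find x<0 with |R(x)|<1.
x=-1.56: |R|=0.2101
x=-2: |R|=0.1111
x=-10: |R|=0.3793
x=-100: |R|=0.5748
θ=5/8≥1/2 ⇒ |1+3/8x|<|1−5/8x| ∀x<0 ⇒ interval (−∞,0).

(−∞, 0) — no finite endpoint. Any h>0 works for λ=-10.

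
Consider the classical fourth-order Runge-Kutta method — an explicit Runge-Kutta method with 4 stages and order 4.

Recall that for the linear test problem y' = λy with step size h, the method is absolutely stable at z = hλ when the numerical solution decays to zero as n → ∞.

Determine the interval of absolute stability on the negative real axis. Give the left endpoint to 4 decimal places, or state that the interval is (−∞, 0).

Test eqn y'=λy, z=hλ:
  order 4, 4-stage ⇒ R(z)=1+z+z^2/2+z^3/6+z^4/24
  (e.g. R(-0.54)=0.58310, |R|=0.58310)

Boundary: |R(x)|=1, x<0.
x=-0.54: |R|=0.5831
|R(-2.15)|=0.3952 |R(-1.76)|=0.2800 |R(-1.46)|=0.2764
Bisect:
  x_lo=-3.2918 |R|=2.0736  x_hi=-0.2664 |R|=0.7661
  mid=-1.77909 |R|=0.28240 →hi
  mid=-2.53544 |R|=0.68417 →hi
  mid=-2.91361 |R|=1.21133 →lo
  mid=-2.72452 |R|=0.91218 →hi
  mid=-2.81906 |R|=1.05212 →lo
  mid=-2.77179 |R|=0.97984 →hi
  mid=-2.79543 |R|=1.01539 →lo
  ...
  [-2.78546,-2.78527] ⇒ x*=-2.7853
So |R|<1 on (-2.7853, 0).

(-2.7853, 0).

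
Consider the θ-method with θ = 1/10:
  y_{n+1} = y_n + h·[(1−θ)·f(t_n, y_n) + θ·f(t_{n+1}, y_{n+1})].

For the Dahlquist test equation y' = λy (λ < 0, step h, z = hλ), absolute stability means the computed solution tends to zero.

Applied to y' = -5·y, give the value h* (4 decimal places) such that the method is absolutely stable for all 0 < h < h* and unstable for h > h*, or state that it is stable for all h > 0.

(-2.5000,0); λ=-5 ⇒ h* = (5/2)/5 = 0.5000.

On y'=λy, z=hλ:
  y_{n+1} = y_n + z·[9/10·y_n + 1/10·y_{n+1}] ⇒ (1 − 1/10z)y_{n+1} = (1 + 9/10z)y_n
  ⇒ R(z) = (1 + 9/10z)/(1 − 1/10z).

Boundary: |R(x)|=1, x<0.
x=-0.5: |R|=0.5238
R=−1: 1+9/10x = −1+1/10x ⇒ -4/5x=2 ⇒ x=2/(-4/5)=-2.5000
Confirm numerically:
  x=-2.195: |R|=0.79992 <1
  x=-2.120: |R|=0.74917 <1
  x=-1.561: |R|=0.35023 <1
  x=-1.114: |R|=0.00234 <1
  x=-2.990: |R|=1.30177 >1
  x=-2.956: |R|=1.28157 >1
  x=-2.781: |R|=1.17589 >1
Stable set (-2.5000, 0).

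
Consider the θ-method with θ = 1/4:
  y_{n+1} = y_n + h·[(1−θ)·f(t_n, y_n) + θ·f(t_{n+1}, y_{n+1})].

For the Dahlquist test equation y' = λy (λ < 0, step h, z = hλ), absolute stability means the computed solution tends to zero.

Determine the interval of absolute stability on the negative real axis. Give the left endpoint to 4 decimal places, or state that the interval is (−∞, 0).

Set f=λy, z=hλ:
  y_{n+1} = y_n + z·[3/4·y_n + 1/4·y_{n+1}] ⇒ (1 − 1/4z)y_{n+1} = (1 + 3/4z)y_n
  so R(z) = (1 + 3/4z)/(1 − 1/4z).

Find x<0 with |R(x)|<1.
x=-0.66: |R|=0.4335
R=−1: 1+3/4x = −1+1/4x ⇒ -1/2x=2 ⇒ x=2/(-1/2)=-4.0000
Confirm numerically:
  x=-3.924: |R|=0.98082 <1
  x=-3.427: |R|=0.84570 <1
  x=-2.664: |R|=0.59904 <1
  x=-2.011: |R|=0.33821 <1
  x=-4.459: |R|=1.10852 >1
  x=-4.193: |R|=1.04711 >1
So |R|<1 on (-4.0000, 0).

z∈(-4.0000,0).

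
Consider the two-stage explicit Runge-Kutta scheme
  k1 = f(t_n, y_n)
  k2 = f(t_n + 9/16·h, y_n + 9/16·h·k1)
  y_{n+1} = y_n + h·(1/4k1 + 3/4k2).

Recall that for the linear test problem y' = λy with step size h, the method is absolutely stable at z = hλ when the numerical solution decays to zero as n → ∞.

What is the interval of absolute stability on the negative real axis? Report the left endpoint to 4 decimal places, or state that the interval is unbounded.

Set f=λy, z=hλ:
  k1=λy_n ⇒ h·k1=z·y_n;  k2=λ(1+9/16z)y_n ⇒ h·k2=z(1+9/16z)y_n
  y_{n+1}/y_n = 1 + 1/4z + 3/4z(1+9/16z) = 1 + z + 27/64z²
  ⇒ R(z) = 1 + z + 27/64z².

Solve |R(x)|<1 on ℝ⁻.
x=-0.91: |R|=0.4394
R=1: x+27/64x²=0 ⇒ x=−64/27=-2.3704; min R=1−1/(4·27/64)=0.4074>−1
Confirm numerically:
  x=-2.323: |R|=0.95358 <1
  x=-2.239: |R|=0.87591 <1
  x=-1.446: |R|=0.43611 <1
  x=-1.118: |R|=0.40931 <1
  x=-2.755: |R|=1.44704 >1
  x=-2.516: |R|=1.15458 >1
So |R|<1 on (-2.3704, 0).

(-2.3704, 0).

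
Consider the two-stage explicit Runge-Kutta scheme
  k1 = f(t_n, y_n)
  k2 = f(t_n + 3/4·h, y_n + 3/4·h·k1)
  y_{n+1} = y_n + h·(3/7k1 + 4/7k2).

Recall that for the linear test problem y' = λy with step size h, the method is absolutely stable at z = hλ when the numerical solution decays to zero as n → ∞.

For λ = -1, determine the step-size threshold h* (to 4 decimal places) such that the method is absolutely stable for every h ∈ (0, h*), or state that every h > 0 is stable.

(-2.3333,0); λ=-1 ⇒ h* = (7/3)/1 = 2.3333.

Test eqn y'=λy, z=hλ:
  k1=λy_n ⇒ h·k1=z·y_n;  k2=λ(1+3/4z)y_n ⇒ h·k2=z(1+3/4z)y_n
  y_{n+1}/y_n = 1 + 3/7z + 4/7z(1+3/4z) = 1 + z + 3/7z²
  so R(z) = 1 + z + 3/7z².

Boundary: |R(x)|=1, x<0.
x=-0.45: |R|=0.6368
R=1: x+3/7x²=0 ⇒ x=−7/3=-2.3333; min R=1−1/(4·3/7)=0.4167>−1
Confirm numerically:
  x=-2.234: |R|=0.90490 <1
  x=-2.214: |R|=0.88677 <1
  x=-2.050: |R|=0.75107 <1
  x=-1.879: |R|=0.63413 <1
  x=-2.725: |R|=1.45741 >1
  x=-2.697: |R|=1.42035 >1
  x=-2.452: |R|=1.12470 >1
Stable set (-2.3333, 0).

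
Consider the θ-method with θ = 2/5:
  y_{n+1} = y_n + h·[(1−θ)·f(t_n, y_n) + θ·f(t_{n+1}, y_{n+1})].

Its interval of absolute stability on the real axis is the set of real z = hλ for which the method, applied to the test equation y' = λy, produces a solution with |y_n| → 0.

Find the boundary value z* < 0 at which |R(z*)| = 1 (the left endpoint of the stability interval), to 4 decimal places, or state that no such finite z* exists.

z* = -10.0000.

On y'=λy, z=hλ:
  y_{n+1} = y_n + z·[3/5·y_n + 2/5·y_{n+1}] ⇒ (1 − 2/5z)y_{n+1} = (1 + 3/5z)y_n
  ⇒ R(z) = (1 + 3/5z)/(1 − 2/5z).

Boundary: |R(x)|=1, x<0.
x=-0.91: |R|=0.3328
R=−1: 1+3/5x = −1+2/5x ⇒ -1/5x=2 ⇒ x=2/(-1/5)=-10.0000
Confirm numerically:
  x=-6.713: |R|=0.82161 <1
  x=-6.526: |R|=0.80756 <1
  x=-4.292: |R|=0.57980 <1
  x=-10.556: |R|=1.02129 >1
  x=-10.539: |R|=1.02067 >1
  x=-10.478: |R|=1.01842 >1
Interval (-10.0000, 0).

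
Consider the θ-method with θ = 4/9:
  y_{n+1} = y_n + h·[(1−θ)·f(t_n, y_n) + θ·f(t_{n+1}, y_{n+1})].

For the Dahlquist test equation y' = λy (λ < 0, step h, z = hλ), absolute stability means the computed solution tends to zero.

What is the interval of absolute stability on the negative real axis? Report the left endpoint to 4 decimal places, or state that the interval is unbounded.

z∈(-18.0000,0).

Set f=λy, z=hλ:
  y_{n+1} = y_n + z·[5/9·y_n + 4/9·y_{n+1}] ⇒ (1 − 4/9z)y_{n+1} = (1 + 5/9z)y_n
  so R(z) = (1 + 5/9z)/(1 − 4/9z).

Boundary: |R(x)|=1, x<0.
x=-1.08: |R|=0.2703
R=−1: 1+5/9x = −1+4/9x ⇒ -1/9x=2 ⇒ x=2/(-1/9)=-18.0000
Confirm numerically:
  x=-13.718: |R|=0.93296 <1
  x=-9.483: |R|=0.81852 <1
  x=-8.724: |R|=0.78868 <1
  x=-18.307: |R|=1.00373 >1
  x=-18.187: |R|=1.00229 >1
Interval (-18.0000, 0).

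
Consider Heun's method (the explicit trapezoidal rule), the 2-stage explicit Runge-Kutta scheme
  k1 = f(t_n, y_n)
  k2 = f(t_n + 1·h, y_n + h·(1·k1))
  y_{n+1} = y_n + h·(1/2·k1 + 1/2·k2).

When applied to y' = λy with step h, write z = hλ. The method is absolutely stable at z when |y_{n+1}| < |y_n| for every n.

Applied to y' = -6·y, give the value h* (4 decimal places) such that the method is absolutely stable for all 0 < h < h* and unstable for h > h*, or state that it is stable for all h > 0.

(-2.0000,0); λ=-6 ⇒ h* = 0.3333.

Set f=λy, z=hλ:
  order 2, 2-stage ⇒ R(z)=1+z+z^2/2
  (e.g. R(-1.64)=0.70480, |R|=0.70480)

Find x<0 with |R(x)|<1.
x=-1.64: |R|=0.7048
|R(-2.34)|=1.3978 |R(-2.07)|=1.0724 |R(-1.23)|=0.5264
Bisect:
  x_lo=-2.7153 |R|=1.9712  x_hi=-0.2955 |R|=0.7481
  mid=-1.50542 |R|=0.62773 →hi
  mid=-2.11037 |R|=1.11647 →lo
  mid=-1.80790 |R|=0.82635 →hi
  mid=-1.95914 |R|=0.95997 →hi
  mid=-2.03476 |R|=1.03536 →lo
  mid=-1.99695 |R|=0.99695 →hi
  mid=-2.01585 |R|=1.01598 →lo
  mid=-2.00640 |R|=1.00642 →lo
  ...
  [-2.00005,-1.99990] ⇒ x*=-2.0000
Stable set (-2.0000, 0).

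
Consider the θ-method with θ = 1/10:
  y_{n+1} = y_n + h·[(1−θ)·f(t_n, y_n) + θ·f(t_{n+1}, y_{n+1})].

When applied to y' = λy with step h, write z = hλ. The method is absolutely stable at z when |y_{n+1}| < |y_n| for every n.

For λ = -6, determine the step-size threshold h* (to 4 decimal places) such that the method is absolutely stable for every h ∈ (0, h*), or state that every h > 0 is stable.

Set f=λy, z=hλ:
  y_{n+1} = y_n + z·[9/10·y_n + 1/10·y_{n+1}] ⇒ (1 − 1/10z)y_{n+1} = (1 + 9/10z)y_n
  R(z) = (1 + 9/10z)/(1 − 1/10z).

Solve |R(x)|<1 on ℝ⁻.
x=-1.07: |R|=0.0334
R=−1: 1+9/10x = −1+1/10x ⇒ -4/5x=2 ⇒ x=2/(-4/5)=-2.5000
Confirm numerically:
  x=-2.420: |R|=0.94847 <1
  x=-2.204: |R|=0.80597 <1
  x=-1.761: |R|=0.49732 <1
  x=-1.411: |R|=0.23653 <1
  x=-3.060: |R|=1.34303 >1
  x=-2.857: |R|=1.22214 >1
Stable set (-2.5000, 0).

(-2.5000,0); λ=-6 ⇒ h* = (5/2)/6 = 0.4167.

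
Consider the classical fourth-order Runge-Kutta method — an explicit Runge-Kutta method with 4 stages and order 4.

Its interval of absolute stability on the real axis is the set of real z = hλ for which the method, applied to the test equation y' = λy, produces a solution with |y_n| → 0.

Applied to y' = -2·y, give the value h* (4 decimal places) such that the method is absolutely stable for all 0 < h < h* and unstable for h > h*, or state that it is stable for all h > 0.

With y'=λy (z=hλ):
  order 4, 4-stage ⇒ R(z)=1+z+z^2/2+z^3/6+z^4/24
  (e.g. R(-1.37)=0.28667, |R|=0.28667)

Need |R(x)|<1, x<0.
x=-1.37: |R|=0.2867
|R(-2.26)|=0.4569 |R(-1.69)|=0.2735 |R(-1.61)|=0.2705
Bisect:
  x_lo=-3.3520 |R|=2.2490  x_hi=-0.3614 |R|=0.6968
  mid=-1.85667 |R|=0.29535 →hi
  mid=-2.60432 |R|=0.75972 →hi
  mid=-2.97815 |R|=1.33189 →lo
  mid=-2.79123 |R|=1.00899 →lo
  mid=-2.69778 |R|=0.87587 →hi
  mid=-2.74451 |R|=0.94023 →hi
  mid=-2.76787 |R|=0.97405 →hi
  mid=-2.77955 |R|=0.99138 →hi
  ...
  [-2.78539,-2.78521] ⇒ x*=-2.7853
Stable set (-2.7853, 0).

(-2.7853,0); λ=-2 ⇒ h* = 1.3926.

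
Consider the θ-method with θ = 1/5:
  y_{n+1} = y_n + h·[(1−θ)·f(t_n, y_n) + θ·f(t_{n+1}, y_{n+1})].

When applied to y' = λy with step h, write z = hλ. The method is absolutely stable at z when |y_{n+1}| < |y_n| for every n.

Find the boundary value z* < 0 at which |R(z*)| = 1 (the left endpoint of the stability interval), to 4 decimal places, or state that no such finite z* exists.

left endpoint -3.3333.

Test eqn y'=λy, z=hλ:
  y_{n+1} = y_n + z·[4/5·y_n + 1/5·y_{n+1}] ⇒ (1 − 1/5z)y_{n+1} = (1 + 4/5z)y_n
  so R(z) = (1 + 4/5z)/(1 − 1/5z).

Boundary: |R(x)|=1, x<0.
x=-0.54: |R|=0.5126
R=−1: 1+4/5x = −1+1/5x ⇒ -3/5x=2 ⇒ x=2/(-3/5)=-3.3333
Confirm numerically:
  x=-2.931: |R|=0.84781 <1
  x=-2.916: |R|=0.84184 <1
  x=-2.134: |R|=0.49565 <1
  x=-2.021: |R|=0.43925 <1
  x=-3.911: |R|=1.19448 >1
  x=-3.675: |R|=1.11816 >1
Stable set (-3.3333, 0).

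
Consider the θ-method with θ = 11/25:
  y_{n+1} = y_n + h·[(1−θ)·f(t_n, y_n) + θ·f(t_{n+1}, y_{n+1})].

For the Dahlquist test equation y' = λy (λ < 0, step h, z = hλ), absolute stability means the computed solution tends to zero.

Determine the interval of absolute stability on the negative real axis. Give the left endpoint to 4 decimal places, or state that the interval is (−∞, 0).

(-16.6667, 0).

Test eqn y'=λy, z=hλ:
  y_{n+1} = y_n + z·[14/25·y_n + 11/25·y_{n+1}] ⇒ (1 − 11/25z)y_{n+1} = (1 + 14/25z)y_n
  R(z) = (1 + 14/25z)/(1 − 11/25z).

Need |R(x)|<1, x<0.
x=-1.14: |R|=0.2408
R=−1: 1+14/25x = −1+11/25x ⇒ -3/25x=2 ⇒ x=2/(-3/25)=-16.6667
Confirm numerically:
  x=-16.486: |R|=0.99737 <1
  x=-10.289: |R|=0.86153 <1
  x=-8.526: |R|=0.79440 <1
  x=-17.189: |R|=1.00732 >1
  x=-17.107: |R|=1.00620 >1
Stable set (-16.6667, 0).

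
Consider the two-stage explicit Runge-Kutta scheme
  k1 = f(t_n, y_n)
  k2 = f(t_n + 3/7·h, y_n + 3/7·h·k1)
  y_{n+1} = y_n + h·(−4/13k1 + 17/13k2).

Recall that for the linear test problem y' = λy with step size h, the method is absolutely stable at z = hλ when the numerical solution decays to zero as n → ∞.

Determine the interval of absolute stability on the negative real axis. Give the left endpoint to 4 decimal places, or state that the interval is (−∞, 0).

On y'=λy, z=hλ:
  k1=λy_n ⇒ h·k1=z·y_n;  k2=λ(1+3/7z)y_n ⇒ h·k2=z(1+3/7z)y_n
  y_{n+1}/y_n = 1 − 4/13z + 17/13z(1+3/7z) = 1 + z + 51/91z²
  Hence R(z) = 1 + z + 51/91z².

Need |R(x)|<1, x<0.
x=-1.08: |R|=0.5737
R=1: x+51/91x²=0 ⇒ x=−91/51=-1.7843; min R=1−1/(4·51/91)=0.5539>−1
Confirm numerically:
  x=-1.718: |R|=0.93615 <1
  x=-1.481: |R|=0.74825 <1
  x=-1.264: |R|=0.63141 <1
  x=-1.126: |R|=0.58457 <1
  x=-2.045: |R|=1.29877 >1
  x=-1.973: |R|=1.20864 >1
Interval (-1.7843, 0).

z∈(-1.7843,0).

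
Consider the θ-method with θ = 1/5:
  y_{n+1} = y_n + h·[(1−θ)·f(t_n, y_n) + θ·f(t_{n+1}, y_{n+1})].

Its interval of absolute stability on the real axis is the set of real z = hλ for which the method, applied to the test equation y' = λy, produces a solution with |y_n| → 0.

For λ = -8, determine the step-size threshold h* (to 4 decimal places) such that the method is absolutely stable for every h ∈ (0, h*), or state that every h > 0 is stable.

With y'=λy (z=hλ):
  y_{n+1} = y_n + z·[4/5·y_n + 1/5·y_{n+1}] ⇒ (1 − 1/5z)y_{n+1} = (1 + 4/5z)y_n
  Hence R(z) = (1 + 4/5z)/(1 − 1/5z).

Boundary: |R(x)|=1, x<0.
x=-1.23: |R|=0.0128
R=−1: 1+4/5x = −1+1/5x ⇒ -3/5x=2 ⇒ x=2/(-3/5)=-3.3333
Confirm numerically:
  x=-3.158: |R|=0.93552 <1
  x=-2.984: |R|=0.86874 <1
  x=-1.590: |R|=0.20637 <1
  x=-3.873: |R|=1.18246 >1
  x=-3.762: |R|=1.14677 >1
  x=-3.367: |R|=1.01207 >1
So |R|<1 on (-3.3333, 0).

(-3.3333,0); λ=-8 ⇒ h* = (10/3)/8 = 0.4167.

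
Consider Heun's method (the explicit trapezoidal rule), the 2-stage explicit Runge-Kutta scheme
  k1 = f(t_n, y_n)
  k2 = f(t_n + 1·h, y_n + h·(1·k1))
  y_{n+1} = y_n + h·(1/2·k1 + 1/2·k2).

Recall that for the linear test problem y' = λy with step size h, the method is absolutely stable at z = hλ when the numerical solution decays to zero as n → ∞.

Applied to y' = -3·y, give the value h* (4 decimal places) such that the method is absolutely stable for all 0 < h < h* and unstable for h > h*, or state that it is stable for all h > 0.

(-2.0000,0); λ=-3 ⇒ h* = 0.6667.

Test eqn y'=λy, z=hλ:
  order 2, 2-stage ⇒ R(z)=1+z+z^2/2
  (e.g. R(-1.3)=0.54500, |R|=0.54500)

Solve |R(x)|<1 on ℝ⁻.
x=-1.3: |R|=0.5450
|R(-2.04)|=1.0408 |R(-2)|=1.0000 |R(-0.52)|=0.6152
Bisect:
  x_lo=-2.8113 |R|=2.1404  x_hi=-0.0580 |R|=0.9436
  mid=-1.43467 |R|=0.59447 →hi
  mid=-2.12299 |R|=1.13055 →lo
  mid=-1.77883 |R|=0.80329 →hi
  mid=-1.95091 |R|=0.95211 →hi
  mid=-2.03695 |R|=1.03763 →lo
  mid=-1.99393 |R|=0.99395 →hi
  mid=-2.01544 |R|=1.01556 →lo
  mid=-2.00468 |R|=1.00469 →lo
  ...
  [-2.00015,-1.99998] ⇒ x*=-2.0000
Interval (-2.0000, 0).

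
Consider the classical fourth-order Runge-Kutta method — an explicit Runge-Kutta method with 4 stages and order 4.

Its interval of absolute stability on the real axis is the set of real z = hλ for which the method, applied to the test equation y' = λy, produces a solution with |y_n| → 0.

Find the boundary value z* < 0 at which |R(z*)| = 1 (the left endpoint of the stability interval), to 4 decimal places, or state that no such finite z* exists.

z* = -2.7853.

Set f=λy, z=hλ:
  order 4, 4-stage ⇒ R(z)=1+z+z^2/2+z^3/6+z^4/24
  (e.g. R(-0.73)=0.48345, |R|=0.48345)

Need |R(x)|<1, x<0.
x=-0.73: |R|=0.4834
|R(-3.17)|=1.7528 |R(-0.8)|=0.4517 |R(-0.66)|=0.5178
Bisect:
  x_lo=-3.2589 |R|=1.9825  x_hi=-0.1226 |R|=0.8846
  mid=-1.69073 |R|=0.27352 →hi
  mid=-2.47481 |R|=0.62429 →hi
  mid=-2.86685 |R|=1.13009 →lo
  mid=-2.67083 |R|=0.84070 →hi
  mid=-2.76884 |R|=0.97548 →hi
  mid=-2.81785 |R|=1.05020 →lo
  mid=-2.79334 |R|=1.01221 →lo
  ...
  [-2.78530,-2.78511] ⇒ x*=-2.7853
Stable set (-2.7853, 0).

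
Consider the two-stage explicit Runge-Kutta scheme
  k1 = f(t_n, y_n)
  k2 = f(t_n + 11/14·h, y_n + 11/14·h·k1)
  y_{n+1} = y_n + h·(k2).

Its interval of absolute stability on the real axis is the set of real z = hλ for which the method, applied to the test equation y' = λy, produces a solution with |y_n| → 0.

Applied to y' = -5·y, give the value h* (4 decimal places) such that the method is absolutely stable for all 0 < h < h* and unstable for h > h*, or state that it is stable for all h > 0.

(-1.2727,0); λ=-5 ⇒ h* = (14/11)/5 = 0.2545.

Set f=λy, z=hλ:
  k1=λy_n ⇒ h·k1=z·y_n;  k2=λ(1+11/14z)y_n ⇒ h·k2=z(1+11/14z)y_n
  y_{n+1}/y_n = 1 + z(1+11/14z) = 1 + z + 11/14z²
  so R(z) = 1 + z + 11/14z².

Need |R(x)|<1, x<0.
x=-0.42: |R|=0.7186
R=1: x+11/14x²=0 ⇒ x=−14/11=-1.2727; min R=1−1/(4·11/14)=0.6818>−1
Confirm numerically:
  x=-1.224: |R|=0.95314 <1
  x=-1.210: |R|=0.94036 <1
  x=-0.675: |R|=0.68299 <1
  x=-1.793: |R|=1.73295 >1
  x=-1.495: |R|=1.26109 >1
  x=-1.349: |R|=1.08084 >1
Interval (-1.2727, 0).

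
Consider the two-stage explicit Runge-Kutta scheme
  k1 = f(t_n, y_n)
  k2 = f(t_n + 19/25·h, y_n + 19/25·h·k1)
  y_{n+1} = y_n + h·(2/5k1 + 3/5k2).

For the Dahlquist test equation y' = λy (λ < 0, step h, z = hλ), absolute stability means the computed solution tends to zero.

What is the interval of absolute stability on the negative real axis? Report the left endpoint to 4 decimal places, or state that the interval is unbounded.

z∈(-2.1930,0).

With y'=λy (z=hλ):
  k1=λy_n ⇒ h·k1=z·y_n;  k2=λ(1+19/25z)y_n ⇒ h·k2=z(1+19/25z)y_n
  y_{n+1}/y_n = 1 + 2/5z + 3/5z(1+19/25z) = 1 + z + 57/125z²
  so R(z) = 1 + z + 57/125z².

Solve |R(x)|<1 on ℝ⁻.
x=-0.61: |R|=0.5597
R=1: x+57/125x²=0 ⇒ x=−125/57=-2.1930; min R=1−1/(4·57/125)=0.4518>−1
Confirm numerically:
  x=-1.845: |R|=0.70724 <1
  x=-1.402: |R|=0.49432 <1
  x=-1.196: |R|=0.45627 <1
  x=-0.898: |R|=0.46972 <1
  x=-2.335: |R|=1.15121 >1
  x=-2.319: |R|=1.13326 >1
So |R|<1 on (-2.1930, 0).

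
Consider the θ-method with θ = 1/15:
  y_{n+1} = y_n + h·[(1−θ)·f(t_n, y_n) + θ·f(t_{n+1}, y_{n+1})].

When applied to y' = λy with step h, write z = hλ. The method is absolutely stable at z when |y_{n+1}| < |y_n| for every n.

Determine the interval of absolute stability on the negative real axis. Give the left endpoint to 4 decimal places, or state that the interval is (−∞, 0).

On y'=λy, z=hλ:
  y_{n+1} = y_n + z·[14/15·y_n + 1/15·y_{n+1}] ⇒ (1 − 1/15z)y_{n+1} = (1 + 14/15z)y_n
  ⇒ R(z) = (1 + 14/15z)/(1 − 1/15z).

Solve |R(x)|<1 on ℝ⁻.
x=-1.74: |R|=0.5591
R=−1: 1+14/15x = −1+1/15x ⇒ -13/15x=2 ⇒ x=2/(-13/15)=-2.3077
Confirm numerically:
  x=-1.832: |R|=0.63260 <1
  x=-1.607: |R|=0.45150 <1
  x=-1.065: |R|=0.00560 <1
  x=-0.931: |R|=0.12341 <1
  x=-2.741: |R|=1.31751 >1
  x=-2.484: |R|=1.13109 >1
So |R|<1 on (-2.3077, 0).

(-2.3077, 0).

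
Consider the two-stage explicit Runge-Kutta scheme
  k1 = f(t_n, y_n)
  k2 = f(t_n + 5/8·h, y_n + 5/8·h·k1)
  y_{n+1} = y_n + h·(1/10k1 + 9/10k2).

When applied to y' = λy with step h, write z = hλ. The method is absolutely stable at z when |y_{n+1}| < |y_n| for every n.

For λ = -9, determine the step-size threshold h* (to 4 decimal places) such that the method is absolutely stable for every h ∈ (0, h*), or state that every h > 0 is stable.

Set f=λy, z=hλ:
  k1=λy_n ⇒ h·k1=z·y_n;  k2=λ(1+5/8z)y_n ⇒ h·k2=z(1+5/8z)y_n
  y_{n+1}/y_n = 1 + 1/10z + 9/10z(1+5/8z) = 1 + z + 9/16z²
  R(z) = 1 + z + 9/16z².

Find x<0 with |R(x)|<1.
x=-0.3: |R|=0.7506
R=1: x+9/16x²=0 ⇒ x=−16/9=-1.7778; min R=1−1/(4·9/16)=0.5556>−1
Confirm numerically:
  x=-1.450: |R|=0.73266 <1
  x=-1.223: |R|=0.61835 <1
  x=-1.220: |R|=0.61723 <1
  x=-1.070: |R|=0.57401 <1
  x=-2.314: |R|=1.69796 >1
  x=-2.284: |R|=1.65037 >1
  x=-2.186: |R|=1.50196 >1
Interval (-1.7778, 0).

(-1.7778,0); λ=-9 ⇒ h* = (16/9)/9 = 0.1975.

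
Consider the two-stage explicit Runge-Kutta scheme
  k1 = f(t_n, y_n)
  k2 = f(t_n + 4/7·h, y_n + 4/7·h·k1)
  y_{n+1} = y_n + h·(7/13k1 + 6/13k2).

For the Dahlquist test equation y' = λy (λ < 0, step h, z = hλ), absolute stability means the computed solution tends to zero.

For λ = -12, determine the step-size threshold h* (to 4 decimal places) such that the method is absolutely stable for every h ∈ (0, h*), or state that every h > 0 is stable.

On y'=λy, z=hλ:
  k1=λy_n ⇒ h·k1=z·y_n;  k2=λ(1+4/7z)y_n ⇒ h·k2=z(1+4/7z)y_n
  y_{n+1}/y_n = 1 + 7/13z + 6/13z(1+4/7z) = 1 + z + 24/91z²
  ⇒ R(z) = 1 + z + 24/91z².

Boundary: |R(x)|=1, x<0.
x=-0.54: |R|=0.5369
R=1: x+24/91x²=0 ⇒ x=−91/24=-3.7917; min R=1−1/(4·24/91)=0.0521>−1
Confirm numerically:
  x=-3.495: |R|=0.72655 <1
  x=-3.265: |R|=0.54649 <1
  x=-3.216: |R|=0.51173 <1
  x=-4.126: |R|=1.36381 >1
  x=-3.859: |R|=1.06853 >1
Interval (-3.7917, 0).

(-3.7917,0); λ=-12 ⇒ h* = (91/24)/12 = 0.3160.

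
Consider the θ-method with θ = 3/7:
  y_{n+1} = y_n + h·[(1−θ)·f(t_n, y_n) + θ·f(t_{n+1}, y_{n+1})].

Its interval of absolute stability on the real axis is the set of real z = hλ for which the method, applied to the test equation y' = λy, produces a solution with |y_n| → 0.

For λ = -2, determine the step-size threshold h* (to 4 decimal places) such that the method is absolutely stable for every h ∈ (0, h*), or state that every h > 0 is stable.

(-14.0000,0); λ=-2 ⇒ h* = (14)/2 = 7.0000.

On y'=λy, z=hλ:
  y_{n+1} = y_n + z·[4/7·y_n + 3/7·y_{n+1}] ⇒ (1 − 3/7z)y_{n+1} = (1 + 4/7z)y_n
  Hence R(z) = (1 + 4/7z)/(1 − 3/7z).

Solve |R(x)|<1 on ℝ⁻.
x=-0.57: |R|=0.5419
R=−1: 1+4/7x = −1+3/7x ⇒ -1/7x=2 ⇒ x=2/(-1/7)=-14.0000
Confirm numerically:
  x=-11.642: |R|=0.94376 <1
  x=-11.409: |R|=0.93715 <1
  x=-8.358: |R|=0.82409 <1
  x=-14.406: |R|=1.00808 >1
  x=-14.082: |R|=1.00167 >1
  x=-14.080: |R|=1.00162 >1
Stable set (-14.0000, 0).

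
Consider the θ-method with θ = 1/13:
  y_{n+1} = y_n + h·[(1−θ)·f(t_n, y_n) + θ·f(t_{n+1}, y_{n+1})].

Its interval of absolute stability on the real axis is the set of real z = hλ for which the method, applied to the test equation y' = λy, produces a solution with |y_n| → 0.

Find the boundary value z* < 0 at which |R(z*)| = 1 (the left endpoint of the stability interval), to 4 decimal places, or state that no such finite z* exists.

z* = -2.3636.

With y'=λy (z=hλ):
  y_{n+1} = y_n + z·[12/13·y_n + 1/13·y_{n+1}] ⇒ (1 − 1/13z)y_{n+1} = (1 + 12/13z)y_n
  so R(z) = (1 + 12/13z)/(1 − 1/13z).

Find x<0 with |R(x)|<1.
x=-0.9: |R|=0.1583
R=−1: 1+12/13x = −1+1/13x ⇒ -11/13x=2 ⇒ x=2/(-11/13)=-2.3636
Confirm numerically:
  x=-1.166: |R|=0.07003 <1
  x=-1.141: |R|=0.04894 <1
  x=-0.998: |R|=0.07315 <1
  x=-2.492: |R|=1.09114 >1
  x=-2.398: |R|=1.02455 >1
Stable set (-2.3636, 0).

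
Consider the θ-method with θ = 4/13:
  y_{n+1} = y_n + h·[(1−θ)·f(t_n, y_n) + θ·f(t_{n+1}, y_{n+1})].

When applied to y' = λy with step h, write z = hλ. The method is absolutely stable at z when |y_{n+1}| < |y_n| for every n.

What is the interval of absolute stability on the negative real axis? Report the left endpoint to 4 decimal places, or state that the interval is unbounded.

With y'=λy (z=hλ):
  y_{n+1} = y_n + z·[9/13·y_n + 4/13·y_{n+1}] ⇒ (1 − 4/13z)y_{n+1} = (1 + 9/13z)y_n
  so R(z) = (1 + 9/13z)/(1 − 4/13z).

Need |R(x)|<1, x<0.
x=-0.96: |R|=0.2589
R=−1: 1+9/13x = −1+4/13x ⇒ -5/13x=2 ⇒ x=2/(-5/13)=-5.2000
Confirm numerically:
  x=-4.420: |R|=0.87288 <1
  x=-3.524: |R|=0.69073 <1
  x=-2.942: |R|=0.54417 <1
  x=-5.569: |R|=1.05230 >1
  x=-5.436: |R|=1.03396 >1
  x=-5.251: |R|=1.00750 >1
Stable set (-5.2000, 0).

(-5.2000, 0).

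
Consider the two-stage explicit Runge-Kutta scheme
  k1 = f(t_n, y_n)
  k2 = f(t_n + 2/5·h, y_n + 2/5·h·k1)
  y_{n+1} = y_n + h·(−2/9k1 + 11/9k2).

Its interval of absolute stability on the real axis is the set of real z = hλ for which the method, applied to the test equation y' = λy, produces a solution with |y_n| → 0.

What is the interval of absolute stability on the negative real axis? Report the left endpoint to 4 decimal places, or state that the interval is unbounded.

z∈(-2.0455,0).

Set f=λy, z=hλ:
  k1=λy_n ⇒ h·k1=z·y_n;  k2=λ(1+2/5z)y_n ⇒ h·k2=z(1+2/5z)y_n
  y_{n+1}/y_n = 1 − 2/9z + 11/9z(1+2/5z) = 1 + z + 22/45z²
  so R(z) = 1 + z + 22/45z².

Find x<0 with |R(x)|<1.
x=-0.55: |R|=0.5979
R=1: x+22/45x²=0 ⇒ x=−45/22=-2.0455; min R=1−1/(4·22/45)=0.4886>−1
Confirm numerically:
  x=-1.963: |R|=0.92087 <1
  x=-1.273: |R|=0.51926 <1
  x=-1.180: |R|=0.50073 <1
  x=-1.063: |R|=0.48943 <1
  x=-2.563: |R|=1.64850 >1
  x=-2.068: |R|=1.02279 >1
Stable set (-2.0455, 0).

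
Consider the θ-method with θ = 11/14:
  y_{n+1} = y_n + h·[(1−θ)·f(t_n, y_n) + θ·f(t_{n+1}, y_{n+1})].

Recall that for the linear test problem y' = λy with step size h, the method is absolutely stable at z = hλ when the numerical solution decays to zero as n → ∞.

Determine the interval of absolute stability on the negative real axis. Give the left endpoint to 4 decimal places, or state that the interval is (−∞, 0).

With y'=λy (z=hλ):
  y_{n+1} = y_n + z·[3/14·y_n + 11/14·y_{n+1}] ⇒ (1 − 11/14z)y_{n+1} = (1 + 3/14z)y_n
  Hence R(z) = (1 + 3/14z)/(1 − 11/14z).

Solve |R(x)|<1 on ℝ⁻.
x=-0.93: |R|=0.4626
x=-2: |R|=0.2222
x=-10: |R|=0.1290
x=-100: |R|=0.2567
θ=11/14≥1/2 ⇒ |1+3/14x|<|1−11/14x| ∀x<0 ⇒ stable on all of ℝ⁻.

(−∞, 0) — no finite endpoint.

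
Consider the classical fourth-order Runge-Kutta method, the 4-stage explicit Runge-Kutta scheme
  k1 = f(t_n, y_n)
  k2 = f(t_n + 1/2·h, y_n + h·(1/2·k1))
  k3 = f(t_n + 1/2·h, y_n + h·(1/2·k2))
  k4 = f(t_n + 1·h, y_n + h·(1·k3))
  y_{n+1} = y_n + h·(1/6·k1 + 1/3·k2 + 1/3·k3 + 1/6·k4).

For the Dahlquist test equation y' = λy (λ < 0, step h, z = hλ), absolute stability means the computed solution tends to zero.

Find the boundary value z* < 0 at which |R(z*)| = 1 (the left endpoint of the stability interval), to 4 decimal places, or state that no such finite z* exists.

left endpoint -2.7853.

Set f=λy, z=hλ:
  order 4, 4-stage ⇒ R(z)=1+z+z^2/2+z^3/6+z^4/24
  (e.g. R(-0.38)=0.68392, |R|=0.68392)

Find x<0 with |R(x)|<1.
x=-0.38: |R|=0.6839
|R(-2.24)|=0.4446 |R(-1.97)|=0.3238 |R(-1)|=0.3750
Bisect:
  x_lo=-3.3286 |R|=2.1796  x_hi=-0.3042 |R|=0.7378
  mid=-1.81641 |R|=0.28800 →hi
  mid=-2.57252 |R|=0.72382 →hi
  mid=-2.95058 |R|=1.27917 →lo
  mid=-2.76155 |R|=0.96479 →hi
  mid=-2.85607 |R|=1.11205 →lo
  mid=-2.80881 |R|=1.03604 →lo
  mid=-2.78518 |R|=0.99983 →hi
  mid=-2.79699 |R|=1.01779 →lo
  ...
  [-2.78537,-2.78518] ⇒ x*=-2.7853
Interval (-2.7853, 0).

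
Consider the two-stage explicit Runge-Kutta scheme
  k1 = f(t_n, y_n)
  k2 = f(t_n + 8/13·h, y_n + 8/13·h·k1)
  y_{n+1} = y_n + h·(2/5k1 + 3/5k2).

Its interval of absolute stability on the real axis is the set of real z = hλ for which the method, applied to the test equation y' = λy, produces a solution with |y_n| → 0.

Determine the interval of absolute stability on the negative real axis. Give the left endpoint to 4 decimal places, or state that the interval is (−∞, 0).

z∈(-2.7083,0).

On y'=λy, z=hλ:
  k1=λy_n ⇒ h·k1=z·y_n;  k2=λ(1+8/13z)y_n ⇒ h·k2=z(1+8/13z)y_n
  y_{n+1}/y_n = 1 + 2/5z + 3/5z(1+8/13z) = 1 + z + 24/65z²
  Hence R(z) = 1 + z + 24/65z².

Solve |R(x)|<1 on ℝ⁻.
x=-1.8: |R|=0.3963
R=1: x+24/65x²=0 ⇒ x=−65/24=-2.7083; min R=1−1/(4·24/65)=0.3229>−1
Confirm numerically:
  x=-2.255: |R|=0.62255 <1
  x=-1.583: |R|=0.34225 <1
  x=-1.237: |R|=0.32799 <1
  x=-2.998: |R|=1.32065 >1
  x=-2.907: |R|=1.21324 >1
Stable set (-2.7083, 0).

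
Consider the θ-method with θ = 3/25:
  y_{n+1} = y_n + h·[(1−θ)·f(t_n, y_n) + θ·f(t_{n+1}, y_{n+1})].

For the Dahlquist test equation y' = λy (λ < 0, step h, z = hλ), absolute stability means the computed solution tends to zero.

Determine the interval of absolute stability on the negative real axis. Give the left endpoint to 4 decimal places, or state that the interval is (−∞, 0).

(-2.6316, 0).

Set f=λy, z=hλ:
  y_{n+1} = y_n + z·[22/25·y_n + 3/25·y_{n+1}] ⇒ (1 − 3/25z)y_{n+1} = (1 + 22/25z)y_n
  so R(z) = (1 + 22/25z)/(1 − 3/25z).

Find x<0 with |R(x)|<1.
x=-0.38: |R|=0.6366
R=−1: 1+22/25x = −1+3/25x ⇒ -19/25x=2 ⇒ x=2/(-19/25)=-2.6316
Confirm numerically:
  x=-2.491: |R|=0.91775 <1
  x=-1.889: |R|=0.53993 <1
  x=-1.719: |R|=0.42504 <1
  x=-2.978: |R|=1.19396 >1
  x=-2.783: |R|=1.08627 >1
Stable set (-2.6316, 0).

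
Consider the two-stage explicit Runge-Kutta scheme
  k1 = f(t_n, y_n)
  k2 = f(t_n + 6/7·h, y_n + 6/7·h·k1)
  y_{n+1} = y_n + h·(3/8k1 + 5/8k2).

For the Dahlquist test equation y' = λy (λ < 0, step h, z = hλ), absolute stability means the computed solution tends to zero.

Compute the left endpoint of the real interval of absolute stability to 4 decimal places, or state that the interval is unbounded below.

left endpoint -1.8667.

With y'=λy (z=hλ):
  k1=λy_n ⇒ h·k1=z·y_n;  k2=λ(1+6/7z)y_n ⇒ h·k2=z(1+6/7z)y_n
  y_{n+1}/y_n = 1 + 3/8z + 5/8z(1+6/7z) = 1 + z + 15/28z²
  R(z) = 1 + z + 15/28z².

Boundary: |R(x)|=1, x<0.
x=-0.6: |R|=0.5929
R=1: x+15/28x²=0 ⇒ x=−28/15=-1.8667; min R=1−1/(4·15/28)=0.5333>−1
Confirm numerically:
  x=-1.348: |R|=0.62545 <1
  x=-1.290: |R|=0.60148 <1
  x=-1.242: |R|=0.58437 <1
  x=-0.821: |R|=0.54009 <1
  x=-2.419: |R|=1.71576 >1
  x=-1.955: |R|=1.09251 >1
Stable set (-1.8667, 0).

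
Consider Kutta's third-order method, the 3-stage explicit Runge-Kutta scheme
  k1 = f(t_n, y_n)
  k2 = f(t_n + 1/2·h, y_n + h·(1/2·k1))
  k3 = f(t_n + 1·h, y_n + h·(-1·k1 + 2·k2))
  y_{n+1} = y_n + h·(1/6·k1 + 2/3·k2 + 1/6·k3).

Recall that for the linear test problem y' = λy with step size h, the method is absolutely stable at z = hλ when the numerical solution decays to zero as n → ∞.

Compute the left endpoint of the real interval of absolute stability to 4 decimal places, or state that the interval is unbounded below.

z* = -2.5127.

Set f=λy, z=hλ:
  order 3, 3-stage ⇒ R(z)=1+z+z^2/2+z^3/6
  (e.g. R(-0.83)=0.41915, |R|=0.41915)

Boundary: |R(x)|=1, x<0.
x=-0.83: |R|=0.4192
|R(-2.52)|=1.0120 |R(-0.92)|=0.3734 |R(-0.67)|=0.5043
Bisect:
  x_lo=-3.2863 |R|=2.8017  x_hi=-0.3524 |R|=0.7024
  mid=-1.81938 |R|=0.16805 →hi
  mid=-2.55286 |R|=1.06718 →lo
  mid=-2.18612 |R|=0.53785 →hi
  mid=-2.36949 |R|=0.77949 →hi
  mid=-2.46117 |R|=0.91719 →hi
  mid=-2.50702 |R|=0.99060 →hi
  mid=-2.52994 |R|=1.02849 →lo
  mid=-2.51848 |R|=1.00945 →lo
  mid=-2.51275 |R|=1.00000 →lo
  mid=-2.50988 |R|=0.99530 →hi
  ...
  [-2.51275,-2.51257] ⇒ x*=-2.5127
So |R|<1 on (-2.5127, 0).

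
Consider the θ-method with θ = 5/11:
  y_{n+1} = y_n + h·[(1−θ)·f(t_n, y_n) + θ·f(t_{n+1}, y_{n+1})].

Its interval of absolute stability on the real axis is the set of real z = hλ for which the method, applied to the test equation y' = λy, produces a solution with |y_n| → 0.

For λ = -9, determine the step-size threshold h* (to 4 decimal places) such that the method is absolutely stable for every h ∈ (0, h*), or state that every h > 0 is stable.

(-22.0000,0); λ=-9 ⇒ h* = (22)/9 = 2.4444.

Test eqn y'=λy, z=hλ:
  y_{n+1} = y_n + z·[6/11·y_n + 5/11·y_{n+1}] ⇒ (1 − 5/11z)y_{n+1} = (1 + 6/11z)y_n
  so R(z) = (1 + 6/11z)/(1 − 5/11z).

Find x<0 with |R(x)|<1.
x=-1.46: |R|=0.1224
R=−1: 1+6/11x = −1+5/11x ⇒ -1/11x=2 ⇒ x=2/(-1/11)=-22.0000
Confirm numerically:
  x=-21.115: |R|=0.99241 <1
  x=-16.422: |R|=0.94009 <1
  x=-12.522: |R|=0.87124 <1
  x=-9.567: |R|=0.78868 <1
  x=-22.121: |R|=1.00100 >1
  x=-22.086: |R|=1.00071 >1
So |R|<1 on (-22.0000, 0).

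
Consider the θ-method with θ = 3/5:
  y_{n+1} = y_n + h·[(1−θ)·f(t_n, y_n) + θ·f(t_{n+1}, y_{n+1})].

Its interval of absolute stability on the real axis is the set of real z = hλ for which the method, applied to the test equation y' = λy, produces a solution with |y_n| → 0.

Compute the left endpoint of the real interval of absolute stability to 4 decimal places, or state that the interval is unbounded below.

Test eqn y'=λy, z=hλ:
  y_{n+1} = y_n + z·[2/5·y_n + 3/5·y_{n+1}] ⇒ (1 − 3/5z)y_{n+1} = (1 + 2/5z)y_n
  R(z) = (1 + 2/5z)/(1 − 3/5z).

Boundary: |R(x)|=1, x<0.
x=-0.59: |R|=0.5643
x=-2: |R|=0.0909
x=-10: |R|=0.4286
x=-100: |R|=0.6393
θ=3/5≥1/2 ⇒ |1+2/5x|<|1−3/5x| ∀x<0 ⇒ interval (−∞,0).

(−∞, 0) — no finite endpoint.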